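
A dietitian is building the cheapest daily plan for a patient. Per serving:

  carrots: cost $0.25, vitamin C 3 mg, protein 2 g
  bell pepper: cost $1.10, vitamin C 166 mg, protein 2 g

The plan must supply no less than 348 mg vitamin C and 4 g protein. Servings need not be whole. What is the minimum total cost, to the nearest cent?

With two linear requirements the optimum uses one or two foods; enumerate the corners.
carrots only: max(348/3, 4/2) = 116 servings → $29.00.
bell pepper only: max(348/166, 4/2) = 2.096 servings → $2.31.
carrots + bell pepper: the both-tight solution has a negative serving — not a feasible corner.
So the least-cost plan costs $2.31.

$2.31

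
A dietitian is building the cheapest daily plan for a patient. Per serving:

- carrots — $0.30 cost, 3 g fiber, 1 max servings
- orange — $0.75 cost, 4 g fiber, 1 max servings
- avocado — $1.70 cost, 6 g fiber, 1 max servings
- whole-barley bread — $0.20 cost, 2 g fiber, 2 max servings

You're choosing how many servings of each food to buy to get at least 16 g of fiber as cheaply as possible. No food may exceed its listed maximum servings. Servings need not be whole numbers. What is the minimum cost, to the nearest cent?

Cost per g of fiber: carrots $0.1000, whole-barley bread $0.1000, orange $0.1875, avocado $0.2833.
Take 1 serving of carrots: +3.0 g fiber for $0.30 (total $0.30, still need 13.0 g).
Take 2 servings of whole-barley bread: +4.0 g fiber for $0.40 (total $0.70, still need 9.0 g).
Take 1 serving of orange: +4.0 g fiber for $0.75 (total $1.45, still need 5.0 g).
Take 0.8333 servings of avocado: +5.0 g fiber for $1.42 (total $2.87, still need 0.0 g).
Filling from the cheapest source first is optimal under one linear minimum: $2.87.

$2.87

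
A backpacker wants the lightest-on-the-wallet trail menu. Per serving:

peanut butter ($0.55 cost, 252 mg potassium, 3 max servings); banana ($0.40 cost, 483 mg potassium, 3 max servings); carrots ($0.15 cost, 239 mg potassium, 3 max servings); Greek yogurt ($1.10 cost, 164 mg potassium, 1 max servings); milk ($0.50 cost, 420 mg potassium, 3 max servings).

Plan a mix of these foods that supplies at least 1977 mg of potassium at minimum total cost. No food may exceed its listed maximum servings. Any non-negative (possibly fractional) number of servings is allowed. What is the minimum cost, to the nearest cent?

$1.49

Cost per mg of potassium: carrots $0.0006, banana $0.0008, milk $0.0012, peanut butter $0.0022, Greek yogurt $0.0067.
Take 3 servings of carrots: +717.0 mg potassium for $0.45 (total $0.45, still need 1260.0 mg).
Take 2.609 servings of banana: +1260.0 mg potassium for $1.04 (total $1.49, still need 0.0 mg).
Greedy by cheapest-per-mg is optimal for a single linear constraint, so the minimum cost is $1.49.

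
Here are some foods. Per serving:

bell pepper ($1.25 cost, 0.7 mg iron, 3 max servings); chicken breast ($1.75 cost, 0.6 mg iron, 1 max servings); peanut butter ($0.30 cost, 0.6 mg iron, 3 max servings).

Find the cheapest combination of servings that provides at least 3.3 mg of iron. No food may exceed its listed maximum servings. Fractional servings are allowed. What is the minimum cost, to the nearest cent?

Cost per mg of iron: peanut butter $0.5000, bell pepper $1.7857, chicken breast $2.9167.
Take 3 servings of peanut butter: +1.8 mg iron for $0.90 (total $0.90, still need 1.5 mg).
Take 2.143 servings of bell pepper: +1.5 mg iron for $2.68 (total $3.58, still need 0.0 mg).
Filling from the cheapest source first is optimal under one linear minimum: $3.58.

$3.58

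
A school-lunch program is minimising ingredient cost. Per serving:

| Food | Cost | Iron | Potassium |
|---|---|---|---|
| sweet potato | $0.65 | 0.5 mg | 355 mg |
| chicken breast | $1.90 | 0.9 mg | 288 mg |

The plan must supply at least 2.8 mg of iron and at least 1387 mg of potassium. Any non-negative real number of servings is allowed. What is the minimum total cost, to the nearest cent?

A basic optimal solution has at most two foods positive. Try each food alone and each pair with both targets met exactly.
sweet potato only: max(2.8/0.5, 1387/355) = 5.6 servings → $3.64.
chicken breast only: max(2.8/0.9, 1387/288) = 4.816 servings → $9.15.
sweet potato + chicken breast with both tight: 2.518 servings and 1.712 servings → $4.89.
So the least-cost plan costs $3.64.

$3.64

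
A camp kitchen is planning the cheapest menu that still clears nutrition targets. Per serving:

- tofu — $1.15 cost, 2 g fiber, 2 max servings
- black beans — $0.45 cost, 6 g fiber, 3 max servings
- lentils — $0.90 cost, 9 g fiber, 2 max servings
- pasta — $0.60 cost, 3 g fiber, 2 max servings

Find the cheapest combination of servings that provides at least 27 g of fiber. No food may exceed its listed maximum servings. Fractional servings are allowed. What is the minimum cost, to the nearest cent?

$2.25

Cost per g of fiber: black beans $0.0750, lentils $0.1000, pasta $0.2000, tofu $0.5750.
Take 3 servings of black beans: +18.0 g fiber for $1.35 (total $1.35, still need 9.0 g).
Take 1 serving of lentils: +9.0 g fiber for $0.90 (total $2.25, still need 0.0 g).
Filling from the cheapest source first is optimal under one linear minimum: $2.25.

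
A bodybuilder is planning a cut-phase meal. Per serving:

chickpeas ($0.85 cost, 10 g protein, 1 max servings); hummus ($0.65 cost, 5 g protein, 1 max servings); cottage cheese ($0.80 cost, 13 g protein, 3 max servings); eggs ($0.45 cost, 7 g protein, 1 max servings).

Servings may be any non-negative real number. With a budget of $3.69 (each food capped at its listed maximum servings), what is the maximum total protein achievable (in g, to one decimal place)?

55.9 g

Protein per dollar: cottage cheese 16.25, eggs 15.56, chickpeas 11.76, hummus 7.692.
Take 3 servings of cottage cheese: spends $2.40, +39.0 g protein (running total 39.0 g).
Take 1 serving of eggs: spends $0.45, +7.0 g protein (running total 46.0 g).
Take 0.9882 servings of chickpeas: spends $0.84, +9.9 g protein (running total 55.9 g).
Filling greedily by protein-per-dollar is optimal for one linear limit, giving 55.9 g.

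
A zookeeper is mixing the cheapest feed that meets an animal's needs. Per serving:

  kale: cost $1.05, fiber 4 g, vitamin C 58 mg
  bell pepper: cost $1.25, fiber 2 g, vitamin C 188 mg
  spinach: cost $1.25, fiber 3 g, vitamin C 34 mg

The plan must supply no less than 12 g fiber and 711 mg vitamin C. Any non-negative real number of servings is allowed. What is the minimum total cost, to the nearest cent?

kale only: max(12/4, 711/58) = 12.26 servings → $12.87.
bell pepper only: max(12/2, 711/188) = 6 servings → $7.50.
spinach only: max(12/3, 711/34) = 20.91 servings → $26.14.
kale + bell pepper with both tight: 1.311 servings and 3.377 servings → $5.60.
kale + spinach: the both-tight solution has a negative serving — not a feasible corner.
bell pepper + spinach with both tight: 3.478 servings and 1.681 servings → $6.45.
Cheapest feasible corner: $5.60.

$5.60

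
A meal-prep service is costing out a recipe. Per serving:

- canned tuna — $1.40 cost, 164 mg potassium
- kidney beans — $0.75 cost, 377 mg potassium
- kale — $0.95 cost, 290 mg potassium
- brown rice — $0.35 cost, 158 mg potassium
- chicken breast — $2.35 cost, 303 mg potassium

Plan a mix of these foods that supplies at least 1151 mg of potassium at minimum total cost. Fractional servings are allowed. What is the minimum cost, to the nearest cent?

$2.29

Cost per mg of potassium: kidney beans $0.0020, brown rice $0.0022, kale $0.0033, chicken breast $0.0078, canned tuna $0.0085.
With no serving limits, use only kidney beans: 1151 mg / 377 mg = 3.053 servings × $0.75 = $2.29.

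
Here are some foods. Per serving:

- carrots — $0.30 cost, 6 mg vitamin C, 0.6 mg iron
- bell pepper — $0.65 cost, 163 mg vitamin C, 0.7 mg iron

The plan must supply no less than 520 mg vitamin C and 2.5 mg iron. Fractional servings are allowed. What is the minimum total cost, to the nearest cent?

$2.20

A basic optimal solution has at most two foods positive. Try each food alone and each pair with both targets met exactly.
carrots only: max(520/6, 2.5/0.6) = 86.67 servings → $26.00.
bell pepper only: max(520/163, 2.5/0.7) = 3.571 servings → $2.32.
carrots + bell pepper with both tight: 0.4647 servings and 3.173 servings → $2.20.
So the least-cost plan costs $2.20.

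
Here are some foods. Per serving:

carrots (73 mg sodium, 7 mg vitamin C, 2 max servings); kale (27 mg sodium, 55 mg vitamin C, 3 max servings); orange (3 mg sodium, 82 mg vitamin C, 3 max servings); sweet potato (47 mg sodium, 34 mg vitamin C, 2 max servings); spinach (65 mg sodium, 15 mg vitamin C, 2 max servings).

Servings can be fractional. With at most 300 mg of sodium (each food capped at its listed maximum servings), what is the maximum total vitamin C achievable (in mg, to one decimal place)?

Vitamin C per mg sodium: orange 27.33, kale 2.037, sweet potato 0.7234, spinach 0.2308, carrots 0.09589.
Take 3 servings of orange: uses 9 mg sodium, +246.0 mg vitamin C (running total 246.0 mg).
Take 3 servings of kale: uses 81 mg sodium, +165.0 mg vitamin C (running total 411.0 mg).
Take 2 servings of sweet potato: uses 94 mg sodium, +68.0 mg vitamin C (running total 479.0 mg).
Take 1.785 servings of spinach: uses 116 mg sodium, +26.8 mg vitamin C (running total 505.8 mg).
Filling greedily by vitamin C-per-mg sodium is optimal for one linear limit, giving 505.8 mg.

505.8 mg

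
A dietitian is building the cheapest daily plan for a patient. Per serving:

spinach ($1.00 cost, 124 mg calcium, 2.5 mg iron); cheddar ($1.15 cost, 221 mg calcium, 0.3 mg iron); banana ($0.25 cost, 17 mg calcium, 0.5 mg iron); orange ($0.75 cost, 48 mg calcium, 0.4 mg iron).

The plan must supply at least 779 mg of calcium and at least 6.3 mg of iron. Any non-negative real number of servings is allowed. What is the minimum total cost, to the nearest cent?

At the optimum either one food covers both requirements or two foods hit both targets exactly; no other combination can be cheaper.
spinach only: max(779/124, 6.3/2.5) = 6.282 servings → $6.28.
cheddar only: max(779/221, 6.3/0.3) = 21 servings → $24.15.
banana only: max(779/17, 6.3/0.5) = 45.82 servings → $11.46.
orange only: max(779/48, 6.3/0.4) = 16.23 servings → $12.17.
spinach + cheddar with both tight: 2.248 servings and 2.263 servings → $4.85.
spinach + banana: intersection lies outside the first quadrant.
spinach + orange with both targets exact would need a negative amount; discard.
cheddar + banana with both tight: 2.679 servings and 10.99 servings → $5.83.
cheddar + orange with both tight: 0.1243 servings and 15.66 servings → $11.89.
banana + orange: the both-tight solution has a negative serving — not a feasible corner.
The minimum over all feasible corners is $4.85.

$4.85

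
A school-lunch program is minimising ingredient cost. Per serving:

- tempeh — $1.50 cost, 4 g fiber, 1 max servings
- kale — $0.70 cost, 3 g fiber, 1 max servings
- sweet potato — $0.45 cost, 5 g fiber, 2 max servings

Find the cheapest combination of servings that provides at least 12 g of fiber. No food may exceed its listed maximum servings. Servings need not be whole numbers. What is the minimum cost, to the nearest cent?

Cost per g of fiber: sweet potato $0.0900, kale $0.2333, tempeh $0.3750.
Take 2 servings of sweet potato: +10.0 g fiber for $0.90 (total $0.90, still need 2.0 g).
Take 0.6667 servings of kale: +2.0 g fiber for $0.47 (total $1.37, still need 0.0 g).
Greedy by cheapest-per-g is optimal for a single linear constraint, so the minimum cost is $1.37.

$1.37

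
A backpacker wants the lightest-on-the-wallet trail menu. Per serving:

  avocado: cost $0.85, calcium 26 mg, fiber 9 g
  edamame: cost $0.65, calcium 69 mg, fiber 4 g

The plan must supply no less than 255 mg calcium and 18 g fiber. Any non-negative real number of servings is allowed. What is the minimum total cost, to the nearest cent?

For a min-cost LP with two ≥-constraints, a basic feasible solution has at most two positive variables.
avocado only: max(255/26, 18/9) = 9.808 servings → $8.34.
edamame only: max(255/69, 18/4) = 4.5 servings → $2.92.
avocado + edamame with both tight: 0.4294 servings and 3.534 servings → $2.66.
Cheapest feasible corner: $2.66.

$2.66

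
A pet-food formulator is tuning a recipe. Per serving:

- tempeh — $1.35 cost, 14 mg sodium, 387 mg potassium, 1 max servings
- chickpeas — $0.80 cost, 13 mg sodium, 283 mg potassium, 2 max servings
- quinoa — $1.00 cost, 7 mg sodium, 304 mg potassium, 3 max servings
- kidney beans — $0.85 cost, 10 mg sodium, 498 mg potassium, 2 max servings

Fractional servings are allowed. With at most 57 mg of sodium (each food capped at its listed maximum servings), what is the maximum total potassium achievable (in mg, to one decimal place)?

2338.5 mg

Potassium per mg sodium: kidney beans 49.8, quinoa 43.43, tempeh 27.64, chickpeas 21.77.
Take 2 servings of kidney beans: uses 20 mg sodium, +996.0 mg potassium (running total 996.0 mg).
Take 3 servings of quinoa: uses 21 mg sodium, +912.0 mg potassium (running total 1908.0 mg).
Take 1 serving of tempeh: uses 14 mg sodium, +387.0 mg potassium (running total 2295.0 mg).
Take 0.1538 servings of chickpeas: uses 2 mg sodium, +43.5 mg potassium (running total 2338.5 mg).
Filling greedily by potassium-per-mg sodium is optimal for one linear limit, giving 2338.5 mg.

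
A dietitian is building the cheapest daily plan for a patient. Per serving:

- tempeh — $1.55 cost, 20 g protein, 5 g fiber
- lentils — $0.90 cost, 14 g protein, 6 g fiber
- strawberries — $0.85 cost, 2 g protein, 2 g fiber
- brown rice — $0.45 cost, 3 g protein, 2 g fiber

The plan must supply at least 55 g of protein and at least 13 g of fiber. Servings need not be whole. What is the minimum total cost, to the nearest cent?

$3.54

For a min-cost LP with two ≥-constraints, a basic feasible solution has at most two positive variables.
tempeh only: max(55/20, 13/5) = 2.75 servings → $4.26.
lentils only: max(55/14, 13/6) = 3.929 servings → $3.54.
strawberries only: max(55/2, 13/2) = 27.5 servings → $23.38.
brown rice only: max(55/3, 13/2) = 18.33 servings → $8.25.
tempeh + lentils: the both-tight solution has a negative serving — not a feasible corner.
tempeh + strawberries with both targets exact would need a negative amount; discard.
tempeh + brown rice: the both-tight solution has a negative serving — not a feasible corner.
lentils + strawberries: the both-tight solution has a negative serving — not a feasible corner.
lentils + brown rice: the both-tight solution has a negative serving — not a feasible corner.
strawberries + brown rice: intersection lies outside the first quadrant.
Cheapest feasible corner: $3.54.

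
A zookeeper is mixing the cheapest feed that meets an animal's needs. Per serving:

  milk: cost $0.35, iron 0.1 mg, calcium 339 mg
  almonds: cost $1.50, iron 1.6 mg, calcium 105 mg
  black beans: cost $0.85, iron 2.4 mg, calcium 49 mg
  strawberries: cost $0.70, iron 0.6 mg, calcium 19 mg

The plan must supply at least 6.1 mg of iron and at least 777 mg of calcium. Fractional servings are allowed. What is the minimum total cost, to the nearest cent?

An LP optimum is at a vertex; with two nutrient constraints at most two foods are used. Check each candidate.
milk only: max(6.1/0.1, 777/339) = 61 servings → $21.35.
almonds only: max(6.1/1.6, 777/105) = 7.4 servings → $11.10.
black beans only: max(6.1/2.4, 777/49) = 15.86 servings → $13.48.
strawberries only: max(6.1/0.6, 777/19) = 40.89 servings → $28.63.
milk + almonds with both tight: 1.133 servings and 3.742 servings → $6.01.
milk + black beans with both tight: 1.936 servings and 2.461 servings → $2.77.
milk + strawberries with both tight: 1.738 servings and 9.877 servings → $7.52.
almonds + black beans: intersection lies outside the first quadrant.
almonds + strawberries: the both-tight solution has a negative serving — not a feasible corner.
black beans + strawberries: intersection lies outside the first quadrant.
So the least-cost plan costs $2.77.

$2.77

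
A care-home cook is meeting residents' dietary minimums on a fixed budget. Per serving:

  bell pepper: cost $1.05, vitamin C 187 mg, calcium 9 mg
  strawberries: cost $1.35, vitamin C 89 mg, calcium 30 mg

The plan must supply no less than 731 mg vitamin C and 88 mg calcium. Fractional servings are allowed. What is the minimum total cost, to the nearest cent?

For a min-cost LP with two ≥-constraints, a basic feasible solution has at most two positive variables.
bell pepper only: max(731/187, 88/9) = 9.778 servings → $10.27.
strawberries only: max(731/89, 88/30) = 8.213 servings → $11.09.
bell pepper + strawberries with both tight: 2.932 servings and 2.054 servings → $5.85.
So the least-cost plan costs $5.85.

$5.85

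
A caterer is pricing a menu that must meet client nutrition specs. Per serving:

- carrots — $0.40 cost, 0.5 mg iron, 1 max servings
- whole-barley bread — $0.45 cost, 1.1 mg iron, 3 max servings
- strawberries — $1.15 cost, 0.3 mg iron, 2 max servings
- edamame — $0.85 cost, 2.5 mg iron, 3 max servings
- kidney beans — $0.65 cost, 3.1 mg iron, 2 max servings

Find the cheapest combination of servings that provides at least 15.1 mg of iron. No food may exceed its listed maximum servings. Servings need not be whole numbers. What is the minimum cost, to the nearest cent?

$4.42

Cost per mg of iron: kidney beans $0.2097, edamame $0.3400, whole-barley bread $0.4091, carrots $0.8000, strawberries $3.8333.
Take 2 servings of kidney beans: +6.2 mg iron for $1.30 (total $1.30, still need 8.9 mg).
Take 3 servings of edamame: +7.5 mg iron for $2.55 (total $3.85, still need 1.4 mg).
Take 1.273 servings of whole-barley bread: +1.4 mg iron for $0.57 (total $4.42, still need 0.0 mg).
Greedy by cheapest-per-mg is optimal for a single linear constraint, so the minimum cost is $4.42.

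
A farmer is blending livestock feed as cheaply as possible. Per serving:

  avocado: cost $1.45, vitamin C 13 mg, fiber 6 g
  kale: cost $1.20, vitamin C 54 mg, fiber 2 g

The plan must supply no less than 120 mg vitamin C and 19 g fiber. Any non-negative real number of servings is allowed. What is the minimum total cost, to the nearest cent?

$5.73

An LP optimum is at a vertex; with two nutrient constraints at most two foods are used. Check each candidate.
avocado only: max(120/13, 19/6) = 9.231 servings → $13.38.
kale only: max(120/54, 19/2) = 9.5 servings → $11.40.
avocado + kale with both tight: 2.638 servings and 1.587 servings → $5.73.
So the least-cost plan costs $5.73.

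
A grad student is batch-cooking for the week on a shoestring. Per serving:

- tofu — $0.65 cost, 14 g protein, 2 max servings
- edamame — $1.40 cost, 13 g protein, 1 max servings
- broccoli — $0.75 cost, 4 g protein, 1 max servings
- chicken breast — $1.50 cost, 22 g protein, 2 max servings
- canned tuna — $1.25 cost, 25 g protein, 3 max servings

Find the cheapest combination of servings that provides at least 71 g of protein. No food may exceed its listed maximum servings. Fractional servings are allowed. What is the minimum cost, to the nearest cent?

Cost per g of protein: tofu $0.0464, canned tuna $0.0500, chicken breast $0.0682, edamame $0.1077, broccoli $0.1875.
Take 2 servings of tofu: +28.0 g protein for $1.30 (total $1.30, still need 43.0 g).
Take 1.72 servings of canned tuna: +43.0 g protein for $2.15 (total $3.45, still need 0.0 g).
Filling from the cheapest source first is optimal under one linear minimum: $3.45.

$3.45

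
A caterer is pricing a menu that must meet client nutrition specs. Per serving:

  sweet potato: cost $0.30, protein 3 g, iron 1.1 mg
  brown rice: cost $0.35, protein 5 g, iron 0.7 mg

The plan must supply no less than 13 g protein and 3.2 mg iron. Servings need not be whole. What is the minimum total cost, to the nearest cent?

At the optimum either one food covers both requirements or two foods hit both targets exactly; no other combination can be cheaper.
sweet potato only: max(13/3, 3.2/1.1) = 4.333 servings → $1.30.
brown rice only: max(13/5, 3.2/0.7) = 4.571 servings → $1.60.
sweet potato + brown rice with both tight: 2.029 servings and 1.382 servings → $1.09.
So the least-cost plan costs $1.09.

$1.09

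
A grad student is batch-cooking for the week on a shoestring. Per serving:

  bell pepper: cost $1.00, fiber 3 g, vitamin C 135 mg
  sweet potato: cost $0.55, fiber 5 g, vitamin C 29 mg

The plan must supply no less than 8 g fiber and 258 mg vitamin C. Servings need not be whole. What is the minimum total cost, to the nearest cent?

$2.09

This is a tiny linear program; its minimum lies at a vertex of the feasible set. List the vertices and price them.
bell pepper only: max(8/3, 258/135) = 2.667 servings → $2.67.
sweet potato only: max(8/5, 258/29) = 8.897 servings → $4.89.
bell pepper + sweet potato with both tight: 1.799 servings and 0.5204 servings → $2.09.
So the least-cost plan costs $2.09.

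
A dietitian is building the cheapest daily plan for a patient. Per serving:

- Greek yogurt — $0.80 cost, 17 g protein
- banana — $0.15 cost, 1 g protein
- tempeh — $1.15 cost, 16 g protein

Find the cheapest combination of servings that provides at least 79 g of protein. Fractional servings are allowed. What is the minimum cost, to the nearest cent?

$3.72

Cost per g of protein: Greek yogurt $0.0471, tempeh $0.0719, banana $0.1500.
With no serving limits, use only Greek yogurt: 79 g / 17 g = 4.647 servings × $0.80 = $3.72.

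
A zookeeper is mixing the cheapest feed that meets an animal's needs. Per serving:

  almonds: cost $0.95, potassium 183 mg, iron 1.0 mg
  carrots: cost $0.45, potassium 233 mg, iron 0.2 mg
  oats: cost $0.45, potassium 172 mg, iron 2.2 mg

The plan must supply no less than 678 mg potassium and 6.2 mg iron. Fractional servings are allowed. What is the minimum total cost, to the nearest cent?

Compare the cost at each extreme point of the feasible region.
almonds only: max(678/183, 6.2/1.0) = 6.2 servings → $5.89.
carrots only: max(678/233, 6.2/0.2) = 31 servings → $13.95.
oats only: max(678/172, 6.2/2.2) = 3.942 servings → $1.77.
almonds + carrots: the both-tight solution has a negative serving — not a feasible corner.
almonds + oats with both tight: 1.844 servings and 1.98 servings → $2.64.
carrots + oats with both tight: 0.8892 servings and 2.737 servings → $1.63.
So the least-cost plan costs $1.63.

$1.63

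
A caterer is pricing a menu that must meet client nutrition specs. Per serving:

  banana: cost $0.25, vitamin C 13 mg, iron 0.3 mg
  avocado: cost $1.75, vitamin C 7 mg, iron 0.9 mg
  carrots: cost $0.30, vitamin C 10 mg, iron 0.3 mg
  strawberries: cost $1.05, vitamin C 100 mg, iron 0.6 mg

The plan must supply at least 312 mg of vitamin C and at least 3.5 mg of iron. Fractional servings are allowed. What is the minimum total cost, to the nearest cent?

$4.11

banana only: max(312/13, 3.5/0.3) = 24 servings → $6.00.
avocado only: max(312/7, 3.5/0.9) = 44.57 servings → $78.00.
carrots only: max(312/10, 3.5/0.3) = 31.2 servings → $9.36.
strawberries only: max(312/100, 3.5/0.6) = 5.833 servings → $6.12.
banana + avocado: intersection lies outside the first quadrant.
banana + carrots with both targets exact would need a negative amount; discard.
banana + strawberries with both tight: 7.333 servings and 2.167 servings → $4.11.
avocado + carrots: the both-tight solution has a negative serving — not a feasible corner.
avocado + strawberries with both tight: 1.897 servings and 2.987 servings → $6.46.
carrots + strawberries with both tight: 6.783 servings and 2.442 servings → $4.60.
The minimum over all feasible corners is $4.11.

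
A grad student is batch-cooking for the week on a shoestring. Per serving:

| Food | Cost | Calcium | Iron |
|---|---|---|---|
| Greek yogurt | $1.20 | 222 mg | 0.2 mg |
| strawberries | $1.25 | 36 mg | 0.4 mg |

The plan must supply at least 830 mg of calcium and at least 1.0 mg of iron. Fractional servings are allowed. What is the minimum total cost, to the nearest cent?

$5.21

An LP optimum is at a vertex; with two nutrient constraints at most two foods are used. Check each candidate.
Greek yogurt only: max(830/222, 1.0/0.2) = 5 servings → $6.00.
strawberries only: max(830/36, 1.0/0.4) = 23.06 servings → $28.82.
Greek yogurt + strawberries with both tight: 3.627 servings and 0.6863 servings → $5.21.
Cheapest feasible corner: $5.21.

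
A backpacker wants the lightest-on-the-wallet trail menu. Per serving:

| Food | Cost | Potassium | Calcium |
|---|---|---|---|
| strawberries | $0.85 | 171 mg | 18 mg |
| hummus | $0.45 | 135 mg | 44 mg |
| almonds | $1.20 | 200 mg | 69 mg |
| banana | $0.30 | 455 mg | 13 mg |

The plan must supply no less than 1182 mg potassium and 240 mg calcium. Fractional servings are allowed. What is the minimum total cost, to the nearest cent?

$2.63

strawberries only: max(1182/171, 240/18) = 13.33 servings → $11.33.
hummus only: max(1182/135, 240/44) = 8.756 servings → $3.94.
almonds only: max(1182/200, 240/69) = 5.91 servings → $7.09.
banana only: max(1182/455, 240/13) = 18.46 servings → $5.54.
strawberries + hummus with both tight: 3.849 servings and 3.88 servings → $5.02.
strawberries + almonds with both tight: 4.093 servings and 2.411 servings → $6.37.
strawberries + banana: the both-tight solution has a negative serving — not a feasible corner.
hummus + almonds: the both-tight solution has a negative serving — not a feasible corner.
hummus + banana with both tight: 5.137 servings and 1.074 servings → $2.63.
almonds + banana with both tight: 3.259 servings and 1.165 servings → $4.26.
So the least-cost plan costs $2.63.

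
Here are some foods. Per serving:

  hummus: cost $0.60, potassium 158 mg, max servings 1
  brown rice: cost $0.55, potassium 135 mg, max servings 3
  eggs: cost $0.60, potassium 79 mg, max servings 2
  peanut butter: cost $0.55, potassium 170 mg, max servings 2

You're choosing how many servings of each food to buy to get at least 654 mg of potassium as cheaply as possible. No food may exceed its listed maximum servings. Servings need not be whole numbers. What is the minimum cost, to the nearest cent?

$2.34

Cost per mg of potassium: peanut butter $0.0032, hummus $0.0038, brown rice $0.0041, eggs $0.0076.
Take 2 servings of peanut butter: +340.0 mg potassium for $1.10 (total $1.10, still need 314.0 mg).
Take 1 serving of hummus: +158.0 mg potassium for $0.60 (total $1.70, still need 156.0 mg).
Take 1.156 servings of brown rice: +156.0 mg potassium for $0.64 (total $2.34, still need 0.0 mg).
Filling from the cheapest source first is optimal under one linear minimum: $2.34.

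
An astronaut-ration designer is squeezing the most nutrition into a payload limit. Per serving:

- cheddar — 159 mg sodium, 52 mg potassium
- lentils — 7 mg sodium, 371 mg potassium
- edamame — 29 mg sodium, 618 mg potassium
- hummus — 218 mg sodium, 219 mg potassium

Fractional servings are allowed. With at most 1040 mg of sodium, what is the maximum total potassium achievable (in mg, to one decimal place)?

Potassium per mg sodium: lentils 53, edamame 21.31, hummus 1.005, cheddar 0.327.
With no serving limits, spend the whole sodium allowance on lentils: 1040 mg / 7 mg × 371 mg = 55120.0 mg.

55120.0 mg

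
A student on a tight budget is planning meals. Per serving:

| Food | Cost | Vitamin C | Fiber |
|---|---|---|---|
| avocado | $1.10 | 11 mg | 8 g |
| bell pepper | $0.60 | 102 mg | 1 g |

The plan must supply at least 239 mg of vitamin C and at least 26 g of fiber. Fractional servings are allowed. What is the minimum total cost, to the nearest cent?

For a min-cost LP with two ≥-constraints, a basic feasible solution has at most two positive variables.
avocado only: max(239/11, 26/8) = 21.73 servings → $23.90.
bell pepper only: max(239/102, 26/1) = 26 servings → $15.60.
avocado + bell pepper with both tight: 2.998 servings and 2.02 servings → $4.51.
Cheapest feasible corner: $4.51.

$4.51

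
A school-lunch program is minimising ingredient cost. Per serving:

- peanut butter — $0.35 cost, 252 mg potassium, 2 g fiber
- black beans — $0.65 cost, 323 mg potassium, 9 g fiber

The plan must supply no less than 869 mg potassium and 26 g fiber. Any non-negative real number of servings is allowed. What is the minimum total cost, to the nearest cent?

With two linear requirements the optimum uses one or two foods; enumerate the corners.
peanut butter only: max(869/252, 26/2) = 13 servings → $4.55.
black beans only: max(869/323, 26/9) = 2.889 servings → $1.88.
peanut butter + black beans with both targets exact would need a negative amount; discard.
The minimum over all feasible corners is $1.88.

$1.88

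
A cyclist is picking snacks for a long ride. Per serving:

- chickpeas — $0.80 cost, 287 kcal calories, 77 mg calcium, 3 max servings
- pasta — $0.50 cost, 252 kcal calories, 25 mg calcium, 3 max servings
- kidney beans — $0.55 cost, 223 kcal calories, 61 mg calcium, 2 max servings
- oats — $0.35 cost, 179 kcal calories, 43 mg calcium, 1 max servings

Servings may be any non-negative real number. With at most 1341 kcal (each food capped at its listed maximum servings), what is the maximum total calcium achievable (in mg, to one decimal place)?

Calcium per kcal: kidney beans 0.2735, chickpeas 0.2683, oats 0.2402, pasta 0.09921.
Take 2 servings of kidney beans: uses 446 kcal, +122.0 mg calcium (running total 122.0 mg).
Take 3 servings of chickpeas: uses 861 kcal, +231.0 mg calcium (running total 353.0 mg).
Take 0.1899 servings of oats: uses 34 kcal, +8.2 mg calcium (running total 361.2 mg).
Greedy by best ratio exhausts the calories allowance optimally: 361.2 mg.

361.2 mg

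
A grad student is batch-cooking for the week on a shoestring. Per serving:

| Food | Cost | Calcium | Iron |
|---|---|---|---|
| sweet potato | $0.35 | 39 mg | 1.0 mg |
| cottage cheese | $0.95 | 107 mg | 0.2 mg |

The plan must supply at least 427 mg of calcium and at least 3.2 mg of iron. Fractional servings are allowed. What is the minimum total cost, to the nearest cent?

$3.80

sweet potato only: max(427/39, 3.2/1.0) = 10.95 servings → $3.83.
cottage cheese only: max(427/107, 3.2/0.2) = 16 servings → $15.20.
sweet potato + cottage cheese with both tight: 2.591 servings and 3.046 servings → $3.80.
The minimum over all feasible corners is $3.80.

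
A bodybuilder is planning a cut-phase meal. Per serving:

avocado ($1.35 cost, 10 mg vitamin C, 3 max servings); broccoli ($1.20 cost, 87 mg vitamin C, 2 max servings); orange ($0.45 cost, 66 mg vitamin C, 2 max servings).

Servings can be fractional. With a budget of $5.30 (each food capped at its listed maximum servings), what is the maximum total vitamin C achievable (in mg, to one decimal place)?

320.8 mg

Vitamin C per dollar: orange 146.7, broccoli 72.5, avocado 7.407.
Take 2 servings of orange: spends $0.90, +132.0 mg vitamin C (running total 132.0 mg).
Take 2 servings of broccoli: spends $2.40, +174.0 mg vitamin C (running total 306.0 mg).
Take 1.481 servings of avocado: spends $2.00, +14.8 mg vitamin C (running total 320.8 mg).
Greedy by best ratio exhausts the cost allowance optimally: 320.8 mg.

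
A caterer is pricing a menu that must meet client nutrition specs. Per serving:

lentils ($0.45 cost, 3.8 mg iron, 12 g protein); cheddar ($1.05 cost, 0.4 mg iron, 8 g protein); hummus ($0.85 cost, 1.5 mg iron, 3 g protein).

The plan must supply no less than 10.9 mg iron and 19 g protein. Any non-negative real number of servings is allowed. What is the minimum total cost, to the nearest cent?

lentils only: max(10.9/3.8, 19/12) = 2.868 servings → $1.29.
cheddar only: max(10.9/0.4, 19/8) = 27.25 servings → $28.61.
hummus only: max(10.9/1.5, 19/3) = 7.267 servings → $6.18.
lentils + cheddar with both targets exact would need a negative amount; discard.
lentils + hummus with both targets exact would need a negative amount; discard.
cheddar + hummus: the both-tight solution has a negative serving — not a feasible corner.
The minimum over all feasible corners is $1.29.

$1.29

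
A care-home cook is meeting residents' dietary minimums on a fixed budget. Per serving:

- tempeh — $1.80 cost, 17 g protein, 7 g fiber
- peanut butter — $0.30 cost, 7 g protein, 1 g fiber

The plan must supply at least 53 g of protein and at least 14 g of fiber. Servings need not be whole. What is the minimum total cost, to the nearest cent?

Two binding constraints pin down two serving amounts, so the optimal mix uses at most two foods. The candidates are each food alone (scaled to the tighter of protein/fiber) and each pair with both constraints tight.
tempeh only: max(53/17, 14/7) = 3.118 servings → $5.61.
peanut butter only: max(53/7, 14/1) = 14 servings → $4.20.
tempeh + peanut butter with both tight: 1.406 servings and 4.156 servings → $3.78.
Cheapest feasible corner: $3.78.

$3.78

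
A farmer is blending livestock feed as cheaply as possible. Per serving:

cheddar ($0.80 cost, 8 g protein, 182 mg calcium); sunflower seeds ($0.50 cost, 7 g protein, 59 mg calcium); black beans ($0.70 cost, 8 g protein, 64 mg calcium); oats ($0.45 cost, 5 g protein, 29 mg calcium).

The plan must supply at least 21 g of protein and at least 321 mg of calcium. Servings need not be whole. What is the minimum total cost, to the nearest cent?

$1.79

An LP optimum is at a vertex; with two nutrient constraints at most two foods are used. Check each candidate.
cheddar only: max(21/8, 321/182) = 2.625 servings → $2.10.
sunflower seeds only: max(21/7, 321/59) = 5.441 servings → $2.72.
black beans only: max(21/8, 321/64) = 5.016 servings → $3.51.
oats only: max(21/5, 321/29) = 11.07 servings → $4.98.
cheddar + sunflower seeds with both tight: 1.257 servings and 1.564 servings → $1.79.
cheddar + black beans with both tight: 1.297 servings and 1.328 servings → $1.97.
cheddar + oats with both tight: 1.469 servings and 1.85 servings → $2.01.
sunflower seeds + black beans with both targets exact would need a negative amount; discard.
sunflower seeds + oats with both targets exact would need a negative amount; discard.
black beans + oats with both targets exact would need a negative amount; discard.
So the least-cost plan costs $1.79.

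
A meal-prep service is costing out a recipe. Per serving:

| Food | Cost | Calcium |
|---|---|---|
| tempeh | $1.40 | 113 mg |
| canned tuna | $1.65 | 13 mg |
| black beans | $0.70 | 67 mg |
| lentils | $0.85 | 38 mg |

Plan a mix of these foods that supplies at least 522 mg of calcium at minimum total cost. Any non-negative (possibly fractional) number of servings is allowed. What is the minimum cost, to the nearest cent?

Cost per mg of calcium: black beans $0.0104, tempeh $0.0124, lentils $0.0224, canned tuna $0.1269.
With no serving limits, use only black beans: 522 mg / 67 mg = 7.791 servings × $0.70 = $5.45.

$5.45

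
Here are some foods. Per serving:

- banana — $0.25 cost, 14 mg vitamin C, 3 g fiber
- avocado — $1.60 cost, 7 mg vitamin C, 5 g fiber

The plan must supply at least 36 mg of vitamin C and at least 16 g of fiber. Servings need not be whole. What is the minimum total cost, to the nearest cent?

A basic optimal solution has at most two foods positive. Try each food alone and each pair with both targets met exactly.
banana only: max(36/14, 16/3) = 5.333 servings → $1.33.
avocado only: max(36/7, 16/5) = 5.143 servings → $8.23.
banana + avocado with both tight: 1.388 servings and 2.367 servings → $4.13.
So the least-cost plan costs $1.33.

$1.33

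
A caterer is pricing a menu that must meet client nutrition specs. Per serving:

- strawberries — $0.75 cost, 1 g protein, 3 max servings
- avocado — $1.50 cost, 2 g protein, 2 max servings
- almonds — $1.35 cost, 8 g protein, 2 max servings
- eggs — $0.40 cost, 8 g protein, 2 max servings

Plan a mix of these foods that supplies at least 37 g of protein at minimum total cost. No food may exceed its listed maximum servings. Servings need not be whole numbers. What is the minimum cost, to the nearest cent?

Cost per g of protein: eggs $0.0500, almonds $0.1688, strawberries $0.7500, avocado $0.7500.
Take 2 servings of eggs: +16.0 g protein for $0.80 (total $0.80, still need 21.0 g).
Take 2 servings of almonds: +16.0 g protein for $2.70 (total $3.50, still need 5.0 g).
Take 3 servings of strawberries: +3.0 g protein for $2.25 (total $5.75, still need 2.0 g).
Take 1 serving of avocado: +2.0 g protein for $1.50 (total $7.25, still need 0.0 g).
Greedy by cheapest-per-g is optimal for a single linear constraint, so the minimum cost is $7.25.

$7.25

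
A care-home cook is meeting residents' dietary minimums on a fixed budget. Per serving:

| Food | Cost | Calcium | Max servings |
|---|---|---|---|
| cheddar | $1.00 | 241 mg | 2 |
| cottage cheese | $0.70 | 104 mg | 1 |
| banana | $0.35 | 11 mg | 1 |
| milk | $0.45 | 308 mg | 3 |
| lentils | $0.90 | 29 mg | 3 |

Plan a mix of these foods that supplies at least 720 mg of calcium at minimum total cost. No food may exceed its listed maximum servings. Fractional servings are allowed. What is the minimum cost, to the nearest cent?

Cost per mg of calcium: milk $0.0015, cheddar $0.0041, cottage cheese $0.0067, lentils $0.0310, banana $0.0318.
Take 2.338 servings of milk: +720.0 mg calcium for $1.05 (total $1.05, still need 0.0 mg).
Filling from the cheapest source first is optimal under one linear minimum: $1.05.

$1.05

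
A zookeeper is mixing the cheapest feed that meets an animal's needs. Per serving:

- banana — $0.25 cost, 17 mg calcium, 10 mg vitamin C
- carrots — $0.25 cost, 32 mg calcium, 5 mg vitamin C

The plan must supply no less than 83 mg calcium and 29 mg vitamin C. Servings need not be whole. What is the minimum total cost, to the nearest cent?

$0.90

banana only: max(83/17, 29/10) = 4.882 servings → $1.22.
carrots only: max(83/32, 29/5) = 5.8 servings → $1.45.
banana + carrots with both tight: 2.183 servings and 1.434 servings → $0.90.
The minimum over all feasible corners is $0.90.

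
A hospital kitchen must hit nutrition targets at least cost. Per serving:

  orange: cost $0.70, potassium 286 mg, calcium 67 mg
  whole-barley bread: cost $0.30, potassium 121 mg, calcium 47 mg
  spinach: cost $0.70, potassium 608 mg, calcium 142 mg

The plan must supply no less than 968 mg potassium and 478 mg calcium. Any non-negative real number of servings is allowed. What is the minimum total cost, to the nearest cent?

$2.36

An LP optimum is at a vertex; with two nutrient constraints at most two foods are used. Check each candidate.
orange only: max(968/286, 478/67) = 7.134 servings → $4.99.
whole-barley bread only: max(968/121, 478/47) = 10.17 servings → $3.05.
spinach only: max(968/608, 478/142) = 3.366 servings → $2.36.
orange + whole-barley bread: intersection lies outside the first quadrant.
orange + spinach: the both-tight solution has a negative serving — not a feasible corner.
whole-barley bread + spinach: the both-tight solution has a negative serving — not a feasible corner.
The minimum over all feasible corners is $2.36.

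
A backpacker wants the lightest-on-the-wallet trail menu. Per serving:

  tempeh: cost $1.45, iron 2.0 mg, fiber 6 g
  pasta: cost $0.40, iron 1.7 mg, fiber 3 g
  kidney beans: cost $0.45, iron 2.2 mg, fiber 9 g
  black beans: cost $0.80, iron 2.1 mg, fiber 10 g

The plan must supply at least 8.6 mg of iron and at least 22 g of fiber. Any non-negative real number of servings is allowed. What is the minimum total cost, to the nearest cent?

$1.76

This is a tiny linear program; its minimum lies at a vertex of the feasible set. List the vertices and price them.
tempeh only: max(8.6/2.0, 22/6) = 4.3 servings → $6.24.
pasta only: max(8.6/1.7, 22/3) = 7.333 servings → $2.93.
kidney beans only: max(8.6/2.2, 22/9) = 3.909 servings → $1.76.
black beans only: max(8.6/2.1, 22/10) = 4.095 servings → $3.28.
tempeh + pasta with both tight: 2.762 servings and 1.81 servings → $4.73.
tempeh + kidney beans: the both-tight solution has a negative serving — not a feasible corner.
tempeh + black beans: the both-tight solution has a negative serving — not a feasible corner.
pasta + kidney beans with both tight: 3.333 servings and 1.333 servings → $1.93.
pasta + black beans with both tight: 3.72 servings and 1.084 servings → $2.36.
kidney beans + black beans with both targets exact would need a negative amount; discard.
The minimum over all feasible corners is $1.76.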